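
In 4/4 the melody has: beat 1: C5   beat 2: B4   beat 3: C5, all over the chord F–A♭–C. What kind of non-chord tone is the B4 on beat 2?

The harmony at that moment is F minor triad (F, A♭, C); B4 is not a chord tone.
It is approached by step down from C5 and left by step up to C5.
Step away and step back to the same note — a neighbor tone (lower neighbor).

Lower neighbor tone.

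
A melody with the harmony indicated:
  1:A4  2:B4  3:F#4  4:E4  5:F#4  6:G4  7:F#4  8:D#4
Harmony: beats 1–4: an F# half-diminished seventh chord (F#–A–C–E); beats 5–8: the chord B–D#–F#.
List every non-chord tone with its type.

B4 (beat 2) — escape tone; G4 (beat 6) — neighbor tone.

The harmony at that moment is F# half-diminished seventh chord (F#, A, C, E); B4 is not a chord tone.
It is approached by step up from A4 and left by leap down to F#4.
Step in, leap out — an escape tone.
The harmony at that moment is B major triad (B, D#, F#); G4 is not a chord tone.
It is approached by step up from F#4 and left by step down to F#4.
Step away and step back to the same note — a neighbor tone (upper neighbor).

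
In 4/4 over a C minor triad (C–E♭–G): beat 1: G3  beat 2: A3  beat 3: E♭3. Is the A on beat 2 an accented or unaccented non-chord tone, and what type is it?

Unaccented escape tone.

The harmony at that moment is C minor triad (C, E♭, G); A3 is not a chord tone.
It is approached by step up from G3 and left by leap down to E♭3.
Step in, leap out — an escape tone.
It falls on a weak beat, so it is unaccented.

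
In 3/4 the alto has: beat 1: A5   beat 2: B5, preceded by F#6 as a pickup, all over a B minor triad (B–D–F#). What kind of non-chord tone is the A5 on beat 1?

Appoggiatura.

The harmony at that moment is B minor triad (B, D, F#); A5 is not a chord tone.
It is approached by leap down from F#6 and left by step up to B5.
Leap in, step out, metrically accented — an appoggiatura.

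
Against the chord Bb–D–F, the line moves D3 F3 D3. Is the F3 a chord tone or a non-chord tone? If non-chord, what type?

Bb major triad contains Bb, D, F; F is the fifth, so it is a chord tone.

Chord tone (the fifth of Bb major triad).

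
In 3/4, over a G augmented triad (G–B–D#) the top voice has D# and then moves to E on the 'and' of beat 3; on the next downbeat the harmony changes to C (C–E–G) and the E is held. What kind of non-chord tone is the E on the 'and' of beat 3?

Anticipation.

The harmony at that moment is G augmented triad (G, B, D#); E is not a chord tone.
It is approached by step up from D# and then sustained as the same pitch into the next harmony.
Arriving early and becoming a chord tone when the harmony changes — an anticipation.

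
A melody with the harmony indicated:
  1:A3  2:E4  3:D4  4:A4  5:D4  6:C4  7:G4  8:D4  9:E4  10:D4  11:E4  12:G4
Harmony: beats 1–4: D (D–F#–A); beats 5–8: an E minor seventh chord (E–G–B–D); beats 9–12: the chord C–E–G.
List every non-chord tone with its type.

E4 (beat 2) — appoggiatura; C4 (beat 6) — escape tone; D4 (beat 10) — neighbor tone.

The harmony at that moment is D major triad (D, F#, A); E4 is not a chord tone.
It is approached by leap up from A3 and left by step down to D4.
Leap in, step out — an appoggiatura.
The harmony at that moment is E minor seventh chord (E, G, B, D); C4 is not a chord tone.
It is approached by step down from D4 and left by leap up to G4.
Step in, leap out — an escape tone.
The harmony at that moment is C major triad (C, E, G); D4 is not a chord tone.
It is approached by step down from E4 and left by step up to E4.
Step away and step back to the same note — a neighbor tone (lower neighbor).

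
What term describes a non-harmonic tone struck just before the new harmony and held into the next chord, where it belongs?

Approach: ahead of the chord change (typically by step), so it is dissonant against the current harmony. Departure: none — the same pitch is restated or held and is a chord tone of the new harmony.
Dissonant first, consonant once the harmony catches up: the note simply arrives early — an anticipation. (The reverse timing, consonant first and dissonant after the change, would be a suspension or retardation.)

Anticipation.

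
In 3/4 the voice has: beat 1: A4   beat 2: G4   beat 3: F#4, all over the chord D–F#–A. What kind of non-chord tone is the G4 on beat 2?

The harmony at that moment is D major triad (D, F#, A); G4 is not a chord tone.
It is approached by step down from A4 and left by step down to F#4.
Step in, step out in the same direction — a passing tone.

Passing tone.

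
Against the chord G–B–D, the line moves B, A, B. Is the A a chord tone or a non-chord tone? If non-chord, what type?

The harmony at that moment is G major triad (G, B, D); A is not a chord tone.
It is approached by step down from B and left by step up to B.
Step away and step back to the same note — a neighbor tone (lower neighbor).

Non-chord tone — a neighbor tone.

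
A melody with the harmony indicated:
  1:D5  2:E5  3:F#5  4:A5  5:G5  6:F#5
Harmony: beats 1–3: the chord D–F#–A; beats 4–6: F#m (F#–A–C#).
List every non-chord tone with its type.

The harmony at that moment is D major triad (D, F#, A); E5 is not a chord tone.
It is approached by step up from D5 and left by step up to F#5.
Step in, step out in the same direction — a passing tone.
The harmony at that moment is F# minor triad (F#, A, C#); G5 is not a chord tone.
It is approached by step down from A5 and left by step down to F#5.
Step in, step out in the same direction — a passing tone.

E5 (beat 2) — passing tone; G5 (beat 5) — passing tone.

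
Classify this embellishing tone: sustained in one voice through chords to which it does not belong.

Pedal tone.

Approach: none. Departure: none — a single pitch is sustained while the chords change around it, passing through harmonies that do not contain it.
No melodic motion at all; the dissonance is created entirely by the moving harmonies against the stationary note — a pedal tone (pedal point).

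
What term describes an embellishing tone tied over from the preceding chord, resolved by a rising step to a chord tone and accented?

Approach: by preparation — the pitch is first a chord tone, then held (tied or repeated) while the harmony changes under it. Departure: up by step. Metric position: strong.
A prepared dissonance that resolves upward by step — a retardation. (The same figure resolving downward would be a suspension.)

Retardation.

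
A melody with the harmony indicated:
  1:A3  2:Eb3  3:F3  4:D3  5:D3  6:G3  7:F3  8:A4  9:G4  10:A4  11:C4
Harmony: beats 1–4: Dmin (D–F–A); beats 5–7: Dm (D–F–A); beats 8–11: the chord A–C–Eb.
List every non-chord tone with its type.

Eb3 (beat 2) — appoggiatura; G3 (beat 6) — appoggiatura; G4 (beat 9) — neighbor tone.

The harmony at that moment is D minor triad (D, F, A); Eb3 is not a chord tone.
It is approached by leap down from A3 and left by step up to F3.
Leap in, step out — an appoggiatura.
The harmony at that moment is D minor triad (D, F, A); G3 is not a chord tone.
It is approached by leap up from D3 and left by step down to F3.
Leap in, step out — an appoggiatura.
The harmony at that moment is A diminished triad (A, C, Eb); G4 is not a chord tone.
It is approached by step down from A4 and left by step up to A4.
Step away and step back to the same note — a neighbor tone (lower neighbor).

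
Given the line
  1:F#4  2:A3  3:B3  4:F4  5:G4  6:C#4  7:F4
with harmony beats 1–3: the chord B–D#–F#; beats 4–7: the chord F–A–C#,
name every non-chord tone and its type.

The harmony at that moment is B major triad (B, D#, F#); A3 is not a chord tone.
It is approached by leap down from F#4 and left by step up to B3.
Leap in, step out — an appoggiatura.
The harmony at that moment is F augmented triad (F, A, C#); G4 is not a chord tone.
It is approached by step up from F4 and left by leap down to C#4.
Step in, leap out — an escape tone.

A3 (beat 2) — appoggiatura; G4 (beat 5) — escape tone.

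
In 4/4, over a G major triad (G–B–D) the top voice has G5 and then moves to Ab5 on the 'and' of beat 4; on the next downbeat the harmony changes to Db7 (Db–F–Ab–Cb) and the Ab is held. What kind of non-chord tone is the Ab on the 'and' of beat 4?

Anticipation.

The harmony at that moment is G major triad (G, B, D); Ab5 is not a chord tone.
It is approached by step up from G5 and then sustained as the same pitch into the next harmony.
Arriving early and becoming a chord tone when the harmony changes — an anticipation.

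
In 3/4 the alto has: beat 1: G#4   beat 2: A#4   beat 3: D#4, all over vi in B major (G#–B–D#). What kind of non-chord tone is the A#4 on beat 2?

Escape tone.

The harmony at that moment is G# minor triad (G#, B, D#); A#4 is not a chord tone.
It is approached by step up from G#4 and left by leap down to D#4.
Step in, leap out, on a weak beat — an escape tone.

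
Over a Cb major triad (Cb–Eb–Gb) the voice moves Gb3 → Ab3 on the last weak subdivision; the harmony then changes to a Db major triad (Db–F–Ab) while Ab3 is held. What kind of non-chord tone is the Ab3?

Ab3 is an anticipation.

The harmony at that moment is Cb major triad (Cb, Eb, Gb); Ab3 is not a chord tone.
It is approached by step up from Gb3 and then sustained as the same pitch into the next harmony.
Arriving early and becoming a chord tone when the harmony changes — an anticipation.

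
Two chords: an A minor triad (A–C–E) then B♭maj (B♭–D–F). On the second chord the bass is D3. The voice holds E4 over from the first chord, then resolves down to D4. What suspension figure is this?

9–8 suspension.

At the second chord the bass is D3. The suspended E4 lies a ninth above the bass; after resolving down by step to D4, the interval above the bass becomes an octave.
Suspension figures are named by those two intervals: 9–8.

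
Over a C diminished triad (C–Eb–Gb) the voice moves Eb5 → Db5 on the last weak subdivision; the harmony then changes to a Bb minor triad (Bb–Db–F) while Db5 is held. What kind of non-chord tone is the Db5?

Db5 is an anticipation.

The harmony at that moment is C diminished triad (C, Eb, Gb); Db5 is not a chord tone.
It is approached by step down from Eb5 and then sustained as the same pitch into the next harmony.
Arriving early and becoming a chord tone when the harmony changes — an anticipation.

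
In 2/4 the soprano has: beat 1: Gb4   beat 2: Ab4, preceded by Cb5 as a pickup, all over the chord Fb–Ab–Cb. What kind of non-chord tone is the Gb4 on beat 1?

Appoggiatura.

The harmony at that moment is Fb major triad (Fb, Ab, Cb); Gb4 is not a chord tone.
It is approached by leap down from Cb5 and left by step up to Ab4.
Leap in, step out, metrically accented — an appoggiatura.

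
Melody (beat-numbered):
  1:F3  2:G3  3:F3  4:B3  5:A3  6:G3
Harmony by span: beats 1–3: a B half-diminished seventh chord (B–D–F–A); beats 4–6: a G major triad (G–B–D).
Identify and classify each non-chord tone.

G3 (beat 2) — neighbor tone; A3 (beat 5) — passing tone.

The harmony at that moment is B half-diminished seventh chord (B, D, F, A); G3 is not a chord tone.
It is approached by step up from F3 and left by step down to F3.
Step away and step back to the same note — a neighbor tone (upper neighbor).
The harmony at that moment is G major triad (G, B, D); A3 is not a chord tone.
It is approached by step down from B3 and left by step down to G3.
Step in, step out in the same direction — a passing tone.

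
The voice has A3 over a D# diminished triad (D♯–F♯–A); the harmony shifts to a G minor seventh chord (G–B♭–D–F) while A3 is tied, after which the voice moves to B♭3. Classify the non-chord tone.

The harmony at that moment is G minor seventh chord (G, B♭, D, F); A3 is not a chord tone.
It is held over (the same pitch as the preceding A3) and left by step up to B♭3.
Held over from the previous chord and resolving up by step — a retardation.

A3 is a retardation.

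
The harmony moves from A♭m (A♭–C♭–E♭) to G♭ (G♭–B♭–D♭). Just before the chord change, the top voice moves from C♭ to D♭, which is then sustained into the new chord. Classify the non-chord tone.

D♭ is an anticipation.

The harmony at that moment is A♭ minor triad (A♭, C♭, E♭); D♭ is not a chord tone.
It is approached by step up from C♭ and then sustained as the same pitch into the next harmony.
Arriving early and becoming a chord tone when the harmony changes — an anticipation.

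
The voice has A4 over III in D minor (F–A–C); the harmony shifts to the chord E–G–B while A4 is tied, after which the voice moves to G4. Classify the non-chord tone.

A4 is a suspension.

The harmony at that moment is E minor triad (E, G, B); A4 is not a chord tone.
It is held over (the same pitch as the preceding A4) and left by step down to G4.
Held over from the previous chord and resolving down by step — a suspension.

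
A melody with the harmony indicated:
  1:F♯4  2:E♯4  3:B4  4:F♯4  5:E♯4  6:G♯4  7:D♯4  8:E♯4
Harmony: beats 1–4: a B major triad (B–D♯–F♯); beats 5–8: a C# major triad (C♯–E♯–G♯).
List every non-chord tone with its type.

The harmony at that moment is B major triad (B, D♯, F♯); E♯4 is not a chord tone.
It is approached by step down from F♯4 and left by leap up to B4.
Step in, leap out — an escape tone.
The harmony at that moment is C♯ major triad (C♯, E♯, G♯); D♯4 is not a chord tone.
It is approached by leap down from G♯4 and left by step up to E♯4.
Leap in, step out — an appoggiatura.

E♯4 (beat 2) — escape tone; D♯4 (beat 7) — appoggiatura.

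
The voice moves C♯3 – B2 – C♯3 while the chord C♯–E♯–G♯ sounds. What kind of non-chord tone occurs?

The harmony at that moment is C♯ major triad (C♯, E♯, G♯); B2 is not a chord tone.
It is approached by step down from C♯3 and left by step up to C♯3.
Step away and step back to the same note — a neighbor tone (lower neighbor).

B2 is a neighbor tone.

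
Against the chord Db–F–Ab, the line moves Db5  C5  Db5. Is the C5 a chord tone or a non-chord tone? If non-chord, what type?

Non-chord tone — a neighbor tone.

The harmony at that moment is Db major triad (Db, F, Ab); C5 is not a chord tone.
It is approached by step down from Db5 and left by step up to Db5.
Step away and step back to the same note — a neighbor tone (lower neighbor).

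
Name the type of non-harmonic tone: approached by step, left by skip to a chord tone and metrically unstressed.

Escape tone.

Approach: by step. Departure: by leap. Metric position: weak.
Step in, leap out, from a weak position — an escape tone (échappée). (It is the mirror image of the appoggiatura, which leaps in and steps out on a strong beat.)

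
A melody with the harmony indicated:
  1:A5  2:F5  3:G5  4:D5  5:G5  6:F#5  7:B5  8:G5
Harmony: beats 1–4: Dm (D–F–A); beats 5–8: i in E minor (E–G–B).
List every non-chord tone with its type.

The harmony at that moment is D minor triad (D, F, A); G5 is not a chord tone.
It is approached by step up from F5 and left by leap down to D5.
Step in, leap out — an escape tone.
The harmony at that moment is E minor triad (E, G, B); F#5 is not a chord tone.
It is approached by step down from G5 and left by leap up to B5.
Step in, leap out — an escape tone.

G5 (beat 3) — escape tone; F#5 (beat 6) — escape tone.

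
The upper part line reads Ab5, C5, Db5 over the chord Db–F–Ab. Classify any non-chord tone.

The harmony at that moment is Db major triad (Db, F, Ab); C5 is not a chord tone.
It is approached by leap down from Ab5 and left by step up to Db5.
Leap in, step out — an appoggiatura.

C5 is an appoggiatura.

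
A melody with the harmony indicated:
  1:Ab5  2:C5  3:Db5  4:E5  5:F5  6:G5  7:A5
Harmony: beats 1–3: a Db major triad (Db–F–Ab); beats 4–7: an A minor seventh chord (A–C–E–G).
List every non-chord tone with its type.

The harmony at that moment is Db major triad (Db, F, Ab); C5 is not a chord tone.
It is approached by leap down from Ab5 and left by step up to Db5.
Leap in, step out — an appoggiatura.
The harmony at that moment is A minor seventh chord (A, C, E, G); F5 is not a chord tone.
It is approached by step up from E5 and left by step up to G5.
Step in, step out in the same direction — a passing tone.

C5 (beat 2) — appoggiatura; F5 (beat 5) — passing tone.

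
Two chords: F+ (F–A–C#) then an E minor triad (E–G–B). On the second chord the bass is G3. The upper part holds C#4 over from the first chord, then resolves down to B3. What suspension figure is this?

At the second chord the bass is G3. The suspended C#4 lies a fourth above the bass; after resolving down by step to B3, the interval above the bass becomes a third.
Suspension figures are named by those two intervals: 4–3.

4–3 suspension.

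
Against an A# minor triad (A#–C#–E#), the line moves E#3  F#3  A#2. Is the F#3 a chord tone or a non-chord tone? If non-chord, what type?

Non-chord tone — an escape tone.

The harmony at that moment is A# minor triad (A#, C#, E#); F#3 is not a chord tone.
It is approached by step up from E#3 and left by leap down to A#2.
Step in, leap out — an escape tone.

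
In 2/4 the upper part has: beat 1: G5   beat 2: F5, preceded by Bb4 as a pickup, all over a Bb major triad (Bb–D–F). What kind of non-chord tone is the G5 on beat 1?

Appoggiatura.

The harmony at that moment is Bb major triad (Bb, D, F); G5 is not a chord tone.
It is approached by leap up from Bb4 and left by step down to F5.
Leap in, step out, metrically accented — an appoggiatura.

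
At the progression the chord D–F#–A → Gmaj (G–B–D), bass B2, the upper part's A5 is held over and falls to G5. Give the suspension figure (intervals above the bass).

7–6 suspension.

At the second chord the bass is B2. The suspended A5 lies a seventh above the bass; after resolving down by step to G5, the interval above the bass becomes a sixth.
Suspension figures are named by those two intervals: 7–6.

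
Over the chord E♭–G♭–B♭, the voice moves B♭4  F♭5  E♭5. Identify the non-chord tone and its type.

F♭5 is an appoggiatura.

The harmony at that moment is E♭ minor triad (E♭, G♭, B♭); F♭5 is not a chord tone.
It is approached by leap up from B♭4 and left by step down to E♭5.
Leap in, step out — an appoggiatura.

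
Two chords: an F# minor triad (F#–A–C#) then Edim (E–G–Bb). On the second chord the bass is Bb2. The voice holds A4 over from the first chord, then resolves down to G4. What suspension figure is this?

At the second chord the bass is Bb2. The suspended A4 lies a seventh above the bass; after resolving down by step to G4, the interval above the bass becomes a sixth.
Suspension figures are named by those two intervals: 7–6.

7–6 suspension.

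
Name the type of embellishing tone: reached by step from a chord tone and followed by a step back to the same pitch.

Approach: by step. Departure: by step in the opposite direction, back to the starting pitch.
Stepwise on both sides but reversing to return to the same chord tone — a neighbor tone. (Had it continued onward in the same direction it would be a passing tone instead.)

Neighbor tone.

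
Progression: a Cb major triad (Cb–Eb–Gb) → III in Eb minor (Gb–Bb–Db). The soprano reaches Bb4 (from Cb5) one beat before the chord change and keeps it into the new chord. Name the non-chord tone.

Bb4 is an anticipation.

The harmony at that moment is Cb major triad (Cb, Eb, Gb); Bb4 is not a chord tone.
It is approached by step down from Cb5 and then sustained as the same pitch into the next harmony.
Arriving early and becoming a chord tone when the harmony changes — an anticipation.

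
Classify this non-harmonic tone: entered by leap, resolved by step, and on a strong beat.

Appoggiatura.

Approach: by leap. Departure: by step. Metric position: strong.
Leap in, step out, in a metrically strong position — an appoggiatura. (It is the mirror image of the escape tone, which steps in and leaps out from a weak position.)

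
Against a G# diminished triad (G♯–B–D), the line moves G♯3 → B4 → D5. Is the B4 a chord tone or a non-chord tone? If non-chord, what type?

G# diminished triad contains G♯, B, D; B is the third, so it is a chord tone.

Chord tone (the third of G# diminished triad).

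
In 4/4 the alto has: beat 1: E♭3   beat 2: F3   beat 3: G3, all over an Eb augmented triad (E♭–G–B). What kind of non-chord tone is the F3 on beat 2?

Passing tone.

The harmony at that moment is E♭ augmented triad (E♭, G, B); F3 is not a chord tone.
It is approached by step up from E♭3 and left by step up to G3.
Step in, step out in the same direction — a passing tone.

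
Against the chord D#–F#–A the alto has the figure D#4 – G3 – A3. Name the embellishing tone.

G3 is an appoggiatura.

The harmony at that moment is D# diminished triad (D#, F#, A); G3 is not a chord tone.
It is approached by leap down from D#4 and left by step up to A3.
Leap in, step out — an appoggiatura.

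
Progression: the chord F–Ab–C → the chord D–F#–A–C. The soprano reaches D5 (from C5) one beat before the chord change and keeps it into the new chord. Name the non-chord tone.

D5 is an anticipation.

The harmony at that moment is F minor triad (F, Ab, C); D5 is not a chord tone.
It is approached by step up from C5 and then sustained as the same pitch into the next harmony.
Arriving early and becoming a chord tone when the harmony changes — an anticipation.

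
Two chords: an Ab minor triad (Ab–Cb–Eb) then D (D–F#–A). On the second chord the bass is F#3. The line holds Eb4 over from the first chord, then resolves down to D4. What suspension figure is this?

7–6 suspension.

At the second chord the bass is F#3. The suspended Eb4 lies a seventh above the bass; after resolving down by step to D4, the interval above the bass becomes a sixth.
Suspension figures are named by those two intervals: 7–6.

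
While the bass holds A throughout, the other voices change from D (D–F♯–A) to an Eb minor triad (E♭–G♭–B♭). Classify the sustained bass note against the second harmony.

The harmony at that moment is E♭ minor triad (E♭, G♭, B♭); A is not a chord tone.
It is held over (the same pitch as the preceding A) and then sustained as the same pitch into the next harmony.
Sustained through a change of harmony — a pedal tone.

Pedal tone (pedal point).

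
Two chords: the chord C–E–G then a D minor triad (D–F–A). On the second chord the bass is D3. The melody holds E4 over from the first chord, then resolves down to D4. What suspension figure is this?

At the second chord the bass is D3. The suspended E4 lies a ninth above the bass; after resolving down by step to D4, the interval above the bass becomes an octave.
Suspension figures are named by those two intervals: 9–8.

9–8 suspension.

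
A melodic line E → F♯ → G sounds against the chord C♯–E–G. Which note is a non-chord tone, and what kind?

The harmony at that moment is C♯ diminished triad (C♯, E, G); F♯ is not a chord tone.
It is approached by step up from E and left by step up to G.
Step in, step out in the same direction — a passing tone.

F♯ is a passing tone.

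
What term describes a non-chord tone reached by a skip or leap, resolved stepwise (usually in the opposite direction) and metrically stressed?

Appoggiatura.

Approach: by leap. Departure: by step. Metric position: strong.
Leap in, step out, in a metrically strong position — an appoggiatura. (It is the mirror image of the escape tone, which steps in and leaps out from a weak position.)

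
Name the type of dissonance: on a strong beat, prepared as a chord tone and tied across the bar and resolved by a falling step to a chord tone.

Suspension.

Approach: by preparation — the pitch is first a chord tone, then held (tied or repeated) while the harmony changes under it. Departure: down by step. Metric position: strong.
A prepared dissonance that resolves downward by step — a suspension. (The same figure resolving upward would be a retardation.)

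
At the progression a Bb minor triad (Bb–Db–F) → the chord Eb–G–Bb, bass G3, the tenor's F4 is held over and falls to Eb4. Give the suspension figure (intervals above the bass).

7–6 suspension.

At the second chord the bass is G3. The suspended F4 lies a seventh above the bass; after resolving down by step to Eb4, the interval above the bass becomes a sixth.
Suspension figures are named by those two intervals: 7–6.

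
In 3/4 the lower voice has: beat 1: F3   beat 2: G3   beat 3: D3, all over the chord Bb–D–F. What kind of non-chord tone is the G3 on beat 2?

The harmony at that moment is Bb major triad (Bb, D, F); G3 is not a chord tone.
It is approached by step up from F3 and left by leap down to D3.
Step in, leap out, on a weak beat — an escape tone.

Escape tone.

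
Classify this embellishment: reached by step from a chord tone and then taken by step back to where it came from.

Approach: by step. Departure: by step in the opposite direction, back to the starting pitch.
Stepwise on both sides but reversing to return to the same chord tone — a neighbor tone. (Had it continued onward in the same direction it would be a passing tone instead.)

Neighbor tone.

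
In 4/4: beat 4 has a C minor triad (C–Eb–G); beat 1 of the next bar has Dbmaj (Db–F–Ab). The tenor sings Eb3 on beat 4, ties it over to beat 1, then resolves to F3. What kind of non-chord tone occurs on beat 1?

Retardation.

The harmony at that moment is Db major triad (Db, F, Ab); Eb3 is not a chord tone.
It is held over (the same pitch as the preceding Eb3) and left by step up to F3.
Held over from the previous chord and resolving up by step — a retardation.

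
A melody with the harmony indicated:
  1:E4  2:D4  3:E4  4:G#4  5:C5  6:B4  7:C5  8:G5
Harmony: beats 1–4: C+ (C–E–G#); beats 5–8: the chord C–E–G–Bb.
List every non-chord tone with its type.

The harmony at that moment is C augmented triad (C, E, G#); D4 is not a chord tone.
It is approached by step down from E4 and left by step up to E4.
Step away and step back to the same note — a neighbor tone (lower neighbor).
The harmony at that moment is C dominant seventh chord (C, E, G, Bb); B4 is not a chord tone.
It is approached by step down from C5 and left by step up to C5.
Step away and step back to the same note — a neighbor tone (lower neighbor).

D4 (beat 2) — neighbor tone; B4 (beat 6) — neighbor tone.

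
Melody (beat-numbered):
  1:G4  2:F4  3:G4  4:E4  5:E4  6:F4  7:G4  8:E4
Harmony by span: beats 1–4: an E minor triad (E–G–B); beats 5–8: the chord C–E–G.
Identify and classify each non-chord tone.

The harmony at that moment is E minor triad (E, G, B); F4 is not a chord tone.
It is approached by step down from G4 and left by step up to G4.
Step away and step back to the same note — a neighbor tone (lower neighbor).
The harmony at that moment is C major triad (C, E, G); F4 is not a chord tone.
It is approached by step up from E4 and left by step up to G4.
Step in, step out in the same direction — a passing tone.

F4 (beat 2) — neighbor tone; F4 (beat 6) — passing tone.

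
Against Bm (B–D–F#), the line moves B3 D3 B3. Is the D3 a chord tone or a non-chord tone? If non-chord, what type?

B minor triad contains B, D, F#; D is the third, so it is a chord tone.

Chord tone (the third of B minor triad).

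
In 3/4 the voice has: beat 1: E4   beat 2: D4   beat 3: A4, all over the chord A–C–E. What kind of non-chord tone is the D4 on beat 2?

Escape tone.

The harmony at that moment is A minor triad (A, C, E); D4 is not a chord tone.
It is approached by step down from E4 and left by leap up to A4.
Step in, leap out, on a weak beat — an escape tone.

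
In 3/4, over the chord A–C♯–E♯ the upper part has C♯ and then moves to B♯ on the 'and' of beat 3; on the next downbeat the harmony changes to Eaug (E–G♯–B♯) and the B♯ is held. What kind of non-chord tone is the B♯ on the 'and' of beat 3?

Anticipation.

The harmony at that moment is A augmented triad (A, C♯, E♯); B♯ is not a chord tone.
It is approached by step down from C♯ and then sustained as the same pitch into the next harmony.
Arriving early and becoming a chord tone when the harmony changes — an anticipation.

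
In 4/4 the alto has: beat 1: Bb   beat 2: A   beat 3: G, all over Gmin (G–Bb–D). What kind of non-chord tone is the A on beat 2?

The harmony at that moment is G minor triad (G, Bb, D); A is not a chord tone.
It is approached by step down from Bb and left by step down to G.
Step in, step out in the same direction — a passing tone.

Passing tone.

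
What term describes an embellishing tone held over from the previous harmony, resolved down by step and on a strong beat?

Approach: by preparation — the pitch is first a chord tone, then held (tied or repeated) while the harmony changes under it. Departure: down by step. Metric position: strong.
A prepared dissonance that resolves downward by step — a suspension. (The same figure resolving upward would be a retardation.)

Suspension.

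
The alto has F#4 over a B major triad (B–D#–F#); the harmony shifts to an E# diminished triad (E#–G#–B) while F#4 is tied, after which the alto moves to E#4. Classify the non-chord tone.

The harmony at that moment is E# diminished triad (E#, G#, B); F#4 is not a chord tone.
It is held over (the same pitch as the preceding F#4) and left by step down to E#4.
Held over from the previous chord and resolving down by step — a suspension.

F#4 is a suspension.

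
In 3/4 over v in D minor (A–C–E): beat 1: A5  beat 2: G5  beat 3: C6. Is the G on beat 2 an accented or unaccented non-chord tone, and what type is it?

Unaccented escape tone.

The harmony at that moment is A minor triad (A, C, E); G5 is not a chord tone.
It is approached by step down from A5 and left by leap up to C6.
Step in, leap out — an escape tone.
It falls on a weak beat, so it is unaccented.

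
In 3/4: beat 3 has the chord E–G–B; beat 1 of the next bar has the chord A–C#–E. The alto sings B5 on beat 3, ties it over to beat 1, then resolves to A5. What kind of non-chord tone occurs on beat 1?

Suspension.

The harmony at that moment is A major triad (A, C#, E); B5 is not a chord tone.
It is held over (the same pitch as the preceding B5) and left by step down to A5.
Held over from the previous chord and resolving down by step — a suspension.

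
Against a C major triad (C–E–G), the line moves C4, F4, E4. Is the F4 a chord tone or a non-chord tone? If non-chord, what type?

The harmony at that moment is C major triad (C, E, G); F4 is not a chord tone.
It is approached by leap up from C4 and left by step down to E4.
Leap in, step out — an appoggiatura.

Non-chord tone — an appoggiatura.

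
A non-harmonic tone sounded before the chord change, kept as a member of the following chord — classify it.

Approach: ahead of the chord change (typically by step), so it is dissonant against the current harmony. Departure: none — the same pitch is restated or held and is a chord tone of the new harmony.
Dissonant first, consonant once the harmony catches up: the note simply arrives early — an anticipation. (The reverse timing, consonant first and dissonant after the change, would be a suspension or retardation.)

Anticipation.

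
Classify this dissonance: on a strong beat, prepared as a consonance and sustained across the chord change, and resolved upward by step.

Approach: by preparation — the pitch is first a chord tone, then held (tied or repeated) while the harmony changes under it. Departure: up by step. Metric position: strong.
A prepared dissonance that resolves upward by step — a retardation. (The same figure resolving downward would be a suspension.)

Retardation.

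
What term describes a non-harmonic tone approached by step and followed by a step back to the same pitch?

Neighbor tone.

Approach: by step. Departure: by step in the opposite direction, back to the starting pitch.
Stepwise on both sides but reversing to return to the same chord tone — a neighbor tone. (Had it continued onward in the same direction it would be a passing tone instead.)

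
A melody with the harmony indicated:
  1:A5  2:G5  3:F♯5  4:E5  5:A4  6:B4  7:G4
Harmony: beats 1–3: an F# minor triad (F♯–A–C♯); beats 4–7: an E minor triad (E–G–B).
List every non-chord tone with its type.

The harmony at that moment is F♯ minor triad (F♯, A, C♯); G5 is not a chord tone.
It is approached by step down from A5 and left by step down to F♯5.
Step in, step out in the same direction — a passing tone.
The harmony at that moment is E minor triad (E, G, B); A4 is not a chord tone.
It is approached by leap down from E5 and left by step up to B4.
Leap in, step out — an appoggiatura.

G5 (beat 2) — passing tone; A4 (beat 5) — appoggiatura.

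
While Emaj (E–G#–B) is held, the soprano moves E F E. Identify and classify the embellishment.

The harmony at that moment is E major triad (E, G#, B); F is not a chord tone.
It is approached by step up from E and left by step down to E.
Step away and step back to the same note — a neighbor tone (upper neighbor).

F is a neighbor tone.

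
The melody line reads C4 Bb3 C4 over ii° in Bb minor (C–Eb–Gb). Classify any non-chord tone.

The harmony at that moment is C diminished triad (C, Eb, Gb); Bb3 is not a chord tone.
It is approached by step down from C4 and left by step up to C4.
Step away and step back to the same note — a neighbor tone (lower neighbor).

Bb3 is a neighbor tone.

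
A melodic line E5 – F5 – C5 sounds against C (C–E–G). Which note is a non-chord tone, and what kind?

The harmony at that moment is C major triad (C, E, G); F5 is not a chord tone.
It is approached by step up from E5 and left by leap down to C5.
Step in, leap out — an escape tone.

F5 is an escape tone.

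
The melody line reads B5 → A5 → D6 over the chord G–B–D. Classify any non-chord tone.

The harmony at that moment is G major triad (G, B, D); A5 is not a chord tone.
It is approached by step down from B5 and left by leap up to D6.
Step in, leap out — an escape tone.

A5 is an escape tone.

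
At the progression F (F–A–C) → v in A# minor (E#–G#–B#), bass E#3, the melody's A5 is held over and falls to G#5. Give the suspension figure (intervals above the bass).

At the second chord the bass is E#3. The suspended A5 lies a fourth above the bass; after resolving down by step to G#5, the interval above the bass becomes a third.
Suspension figures are named by those two intervals: 4–3.

4–3 suspension.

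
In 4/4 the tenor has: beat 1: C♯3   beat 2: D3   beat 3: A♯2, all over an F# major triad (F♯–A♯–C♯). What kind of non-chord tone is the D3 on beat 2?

The harmony at that moment is F♯ major triad (F♯, A♯, C♯); D3 is not a chord tone.
It is approached by step up from C♯3 and left by leap down to A♯2.
Step in, leap out, on a weak beat — an escape tone.

Escape tone.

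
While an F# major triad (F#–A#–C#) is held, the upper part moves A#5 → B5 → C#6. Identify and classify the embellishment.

The harmony at that moment is F# major triad (F#, A#, C#); B5 is not a chord tone.
It is approached by step up from A#5 and left by step up to C#6.
Step in, step out in the same direction — a passing tone.

B5 is a passing tone.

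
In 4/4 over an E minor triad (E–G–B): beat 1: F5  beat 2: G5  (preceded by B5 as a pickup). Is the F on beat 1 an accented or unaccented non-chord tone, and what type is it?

Accented appoggiatura.

The harmony at that moment is E minor triad (E, G, B); F5 is not a chord tone.
It is approached by leap down from B5 and left by step up to G5.
Leap in, step out — an appoggiatura.
It falls on the downbeat, so it is accented.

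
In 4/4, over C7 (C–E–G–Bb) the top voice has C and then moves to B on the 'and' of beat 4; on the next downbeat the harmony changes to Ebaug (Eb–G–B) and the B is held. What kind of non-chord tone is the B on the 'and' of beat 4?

Anticipation.

The harmony at that moment is C dominant seventh chord (C, E, G, Bb); B is not a chord tone.
It is approached by step down from C and then sustained as the same pitch into the next harmony.
Arriving early and becoming a chord tone when the harmony changes — an anticipation.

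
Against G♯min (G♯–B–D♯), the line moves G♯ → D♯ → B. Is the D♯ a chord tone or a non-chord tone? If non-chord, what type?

G# minor triad contains G♯, B, D♯; D♯ is the fifth, so it is a chord tone.

Chord tone (the fifth of G# minor triad).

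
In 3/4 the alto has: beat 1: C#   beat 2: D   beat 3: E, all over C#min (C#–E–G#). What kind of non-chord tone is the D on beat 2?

Passing tone.

The harmony at that moment is C# minor triad (C#, E, G#); D is not a chord tone.
It is approached by step up from C# and left by step up to E.
Step in, step out in the same direction — a passing tone.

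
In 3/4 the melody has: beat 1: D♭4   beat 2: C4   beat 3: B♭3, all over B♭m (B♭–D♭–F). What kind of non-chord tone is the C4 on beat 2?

Passing tone.

The harmony at that moment is B♭ minor triad (B♭, D♭, F); C4 is not a chord tone.
It is approached by step down from D♭4 and left by step down to B♭3.
Step in, step out in the same direction — a passing tone.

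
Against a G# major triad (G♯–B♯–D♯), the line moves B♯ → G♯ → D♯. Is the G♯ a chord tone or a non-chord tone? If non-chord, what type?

Chord tone (the root of G# major triad).

G# major triad contains G♯, B♯, D♯; G♯ is the root, so it is a chord tone.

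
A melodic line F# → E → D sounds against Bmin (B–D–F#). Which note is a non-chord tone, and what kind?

E is a passing tone.

The harmony at that moment is B minor triad (B, D, F#); E is not a chord tone.
It is approached by step down from F# and left by step down to D.
Step in, step out in the same direction — a passing tone.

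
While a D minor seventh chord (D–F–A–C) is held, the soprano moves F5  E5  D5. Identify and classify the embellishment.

E5 is a passing tone.

The harmony at that moment is D minor seventh chord (D, F, A, C); E5 is not a chord tone.
It is approached by step down from F5 and left by step down to D5.
Step in, step out in the same direction — a passing tone.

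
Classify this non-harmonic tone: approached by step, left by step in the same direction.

Approach: by step. Departure: by step, continuing in the same direction.
Stepwise on both sides with no change of direction means the note fills in the space between two different chord tones — a passing tone. (Had it turned back to its starting note it would be a neighbor tone instead.)

Passing tone.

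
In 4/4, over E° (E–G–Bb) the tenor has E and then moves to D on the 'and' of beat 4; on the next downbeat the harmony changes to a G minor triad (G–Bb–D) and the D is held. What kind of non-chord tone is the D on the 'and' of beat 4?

The harmony at that moment is E diminished triad (E, G, Bb); D is not a chord tone.
It is approached by step down from E and then sustained as the same pitch into the next harmony.
Arriving early and becoming a chord tone when the harmony changes — an anticipation.

Anticipation.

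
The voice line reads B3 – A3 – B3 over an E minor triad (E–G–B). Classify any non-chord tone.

A3 is a neighbor tone.

The harmony at that moment is E minor triad (E, G, B); A3 is not a chord tone.
It is approached by step down from B3 and left by step up to B3.
Step away and step back to the same note — a neighbor tone (lower neighbor).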